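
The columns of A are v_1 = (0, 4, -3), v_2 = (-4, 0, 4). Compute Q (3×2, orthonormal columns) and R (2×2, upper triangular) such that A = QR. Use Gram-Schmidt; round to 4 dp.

Q = [[0.0000, -0.7809], [0.8000, 0.3748], [-0.6000, 0.4998]], R = [[5.0000, -2.4000], [0.0000, 5.1225]]

e_1 = v_1/‖v_1‖ = (0, 4, -3)/5.0000 = (0.0000, 0.8000, -0.6000).
r_{12} = e_1·v_2 = -2.4000.
u_2 = v_2 + 2.4000·e_1 = (-4.0000, 1.9200, 2.5600).
‖u_2‖ = 5.1225, so e_2 = (-0.7809, 0.3748, 0.4998).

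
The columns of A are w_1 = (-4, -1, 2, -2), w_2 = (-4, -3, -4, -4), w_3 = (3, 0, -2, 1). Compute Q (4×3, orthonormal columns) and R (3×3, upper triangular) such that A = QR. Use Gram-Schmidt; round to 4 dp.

e_1 = w_1/‖w_1‖ = (-4, -1, 2, -2)/5.0000 = (-0.8000, -0.2000, 0.4000, -0.4000).
r_{12} = e_1·w_2 = 3.8000.
u_2 = w_2 − 3.8000·e_1 = (-0.9600, -2.2400, -5.5200, -2.4800).
‖u_2‖ = 6.5238, so e_2 = (-0.1472, -0.3434, -0.8461, -0.3801).
r_{13} = e_1·w_3 = -3.6000; r_{23} = e_2·w_3 = 0.8707.
u_3 = w_3 + 3.6000·e_1 − 0.8707·e_2 = (0.2481, -0.4211, 0.1767, -0.1090).
‖u_3‖ = 0.5310, so e_3 = (0.4673, -0.7930, 0.3328, -0.2053).

Q = [[-0.8000, -0.1472, 0.4673], [-0.2000, -0.3434, -0.7930], [0.4000, -0.8461, 0.3328], [-0.4000, -0.3801, -0.2053]], R = [[5.0000, 3.8000, -3.6000], [0.0000, 6.5238, 0.8707], [0.0000, 0.0000, 0.5310]]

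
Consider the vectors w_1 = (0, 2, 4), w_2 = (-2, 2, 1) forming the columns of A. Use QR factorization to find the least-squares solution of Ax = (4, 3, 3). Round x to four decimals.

e_1 = w_1/‖w_1‖ = (0, 2, 4)/4.4721 = (0.0000, 0.4472, 0.8944).
r_{12} = e_1·w_2 = 1.7889.
u_2 = w_2 − 1.7889·e_1 = (-2.0000, 1.2000, -0.6000).
‖u_2‖ = 2.4083, so e_2 = (-0.8305, 0.4983, -0.2491).
Qᵀb = (4.0249, -2.5744).
Back-substitute: x_2 = -2.5744/2.4083 = -1.0690.
x_1 = (4.0249 − 1.7889·(-1.0690))/4.4721 = 1.3276.

x = (1.3276, -1.0690)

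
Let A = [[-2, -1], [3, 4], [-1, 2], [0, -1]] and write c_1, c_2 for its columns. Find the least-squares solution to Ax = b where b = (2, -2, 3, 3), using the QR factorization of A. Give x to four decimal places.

x = (-1.2317, 0.3537)

e_1 = c_1/‖c_1‖ = (-2, 3, -1, 0)/3.7417 = (-0.5345, 0.8018, -0.2673, 0.0000).
r_{12} = e_1·c_2 = 3.2071.
u_2 = c_2 − 3.2071·e_1 = (0.7143, 1.4286, 2.8571, -1.0000).
‖u_2‖ = 3.4226, so e_2 = (0.2087, 0.4174, 0.8348, -0.2922).
Qᵀb = (-3.4744, 1.2104).
Back-substitute: x_2 = 1.2104/3.4226 = 0.3537.
x_1 = (-3.4744 − 3.2071·0.3537)/3.7417 = -1.2317.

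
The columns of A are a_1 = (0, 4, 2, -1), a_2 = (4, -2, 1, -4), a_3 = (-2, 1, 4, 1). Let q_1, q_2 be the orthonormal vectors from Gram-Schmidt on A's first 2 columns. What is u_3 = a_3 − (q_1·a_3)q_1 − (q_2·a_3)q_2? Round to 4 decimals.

a_1 = (0, 4, 2, -1); ‖a_1‖ = 4.5826, so q_1 = (0.0000, 0.8729, 0.4364, -0.2182).
q_1·a_2 = 0.0000·4 + 0.8729·(-2) + 0.4364·1 + (-0.2182)·(-4) = -0.4364.
u_2 = a_2 + 0.4364·q_1 = (4.0000, -1.6190, 1.1905, -4.0952).
‖u_2‖ = 6.0671, so q_2 = (0.6593, -0.2669, 0.1962, -0.6750).
q_1·a_3 = 0.0000·(-2) + 0.8729·1 + 0.4364·4 + (-0.2182)·1 = 2.4004; q_2·a_3 = 0.6593·(-2) + (-0.2669)·1 + 0.1962·4 + (-0.6750)·1 = -1.4756.
u_3 = a_3 − 2.4004·q_1 + 1.4756·q_2 = (-1.0272, -1.4890, 3.2419, 0.5278).

u_3 = (-1.0272, -1.4890, 3.2419, 0.5278)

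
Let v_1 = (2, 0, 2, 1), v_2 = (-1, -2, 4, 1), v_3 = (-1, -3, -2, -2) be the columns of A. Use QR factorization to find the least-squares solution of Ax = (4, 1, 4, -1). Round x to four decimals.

v_1 = (2, 0, 2, 1); ‖v_1‖ = 3.0000, so e_1 = (0.6667, 0.0000, 0.6667, 0.3333).
e_1·v_2 = 0.6667·(-1) + 0.0000·(-2) + 0.6667·4 + 0.3333·1 = 2.3333.
u_2 = v_2 − 2.3333·e_1 = (-2.5556, -2.0000, 2.4444, 0.2222).
‖u_2‖ = 4.0689, so e_2 = (-0.6281, -0.4915, 0.6008, 0.0546).
e_1·v_3 = 0.6667·(-1) + 0.0000·(-3) + 0.6667·(-2) + 0.3333·(-2) = -2.6667; e_2·v_3 = (-0.6281)·(-1) + (-0.4915)·(-3) + 0.6008·(-2) + 0.0546·(-2) = 0.7919.
u_3 = v_3 + 2.6667·e_1 − 0.7919·e_2 = (1.2752, -2.6107, -0.6980, -1.1544).
‖u_3‖ = 3.2034, so e_3 = (0.3981, -0.8150, -0.2179, -0.3604).
Qᵀb = (5.0000, -0.6554, 0.2661).
Back-substitute: x_3 = 0.2661/3.2034 = 0.0831.
x_2 = (-0.6554 − 0.7919·0.0831)/4.0689 = -0.1772.
x_1 = (5.0000 − 2.3333·(-0.1772) + 2.6667·0.0831)/3.0000 = 1.8784.

x = (1.8784, -0.1772, 0.0831)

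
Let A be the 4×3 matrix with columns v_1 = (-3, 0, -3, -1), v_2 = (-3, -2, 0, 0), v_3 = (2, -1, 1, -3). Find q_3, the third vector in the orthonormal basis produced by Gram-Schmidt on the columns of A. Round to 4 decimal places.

q_3 = (0.2343, -0.3515, 0.0670, -0.9039)

v_1 = (-3, 0, -3, -1); ‖v_1‖ = 4.3589, so q_1 = (-0.6882, 0.0000, -0.6882, -0.2294).
q_1·v_2 = (-0.6882)·(-3) + 0.0000·(-2) + (-0.6882)·0 + (-0.2294)·0 = 2.0647.
u_2 = v_2 − 2.0647·q_1 = (-1.5789, -2.0000, 1.4211, 0.4737).
‖u_2‖ = 2.9558, so q_2 = (-0.5342, -0.6766, 0.4808, 0.1603).
q_1·v_3 = (-0.6882)·2 + 0.0000·(-1) + (-0.6882)·1 + (-0.2294)·(-3) = -1.3765; q_2·v_3 = (-0.5342)·2 + (-0.6766)·(-1) + 0.4808·1 + 0.1603·(-3) = -0.3917.
u_3 = v_3 + 1.3765·q_1 + 0.3917·q_2 = (0.8434, -1.2651, 0.2410, -3.2530).
‖u_3‖ = 3.5989, so q_3 = (0.2343, -0.3515, 0.0670, -0.9039).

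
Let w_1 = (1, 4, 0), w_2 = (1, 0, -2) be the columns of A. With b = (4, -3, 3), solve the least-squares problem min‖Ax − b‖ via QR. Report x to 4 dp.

x = (-0.4524, -0.3095)

w_1 = (1, 4, 0); ‖w_1‖ = 4.1231, so q_1 = (0.2425, 0.9701, 0.0000).
q_1·w_2 = 0.2425·1 + 0.9701·0 + 0.0000·(-2) = 0.2425.
u_2 = w_2 − 0.2425·q_1 = (0.9412, -0.2353, -2.0000).
‖u_2‖ = 2.2229, so q_2 = (0.4234, -0.1059, -0.8997).
Qᵀb = (-1.9403, -0.6880).
Back-substitute: x_2 = -0.6880/2.2229 = -0.3095.
x_1 = (-1.9403 − 0.2425·(-0.3095))/4.1231 = -0.4524.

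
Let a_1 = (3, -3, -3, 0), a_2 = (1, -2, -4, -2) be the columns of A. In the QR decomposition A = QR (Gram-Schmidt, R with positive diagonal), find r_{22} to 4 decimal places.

r_{22} = 2.9439

q_1 = a_1/‖a_1‖ = (3, -3, -3, 0)/5.1962 = (0.5774, -0.5774, -0.5774, 0.0000).
r_{12} = q_1·a_2 = 4.0415.
u_2 = a_2 − 4.0415·q_1 = (-1.3333, 0.3333, -1.6667, -2.0000).
r_{22} = ‖u_2‖ = 2.9439.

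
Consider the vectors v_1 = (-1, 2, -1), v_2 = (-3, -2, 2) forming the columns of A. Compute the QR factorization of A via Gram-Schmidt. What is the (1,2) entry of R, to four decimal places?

e_1 = v_1/‖v_1‖ = (-1, 2, -1)/2.4495 = (-0.4082, 0.8165, -0.4082).
r_{12} = e_1·v_2 = -1.2247.

r_{12} = -1.2247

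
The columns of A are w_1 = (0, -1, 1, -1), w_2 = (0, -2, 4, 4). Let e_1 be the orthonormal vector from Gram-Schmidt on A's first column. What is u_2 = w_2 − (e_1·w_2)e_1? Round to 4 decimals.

w_1 = (0, -1, 1, -1); ‖w_1‖ = 1.7321, so e_1 = (0.0000, -0.5774, 0.5774, -0.5774).
e_1·w_2 = 0.0000·0 + (-0.5774)·(-2) + 0.5774·4 + (-0.5774)·4 = 1.1547.
u_2 = w_2 − 1.1547·e_1 = (0.0000, -1.3333, 3.3333, 4.6667).

u_2 = (0.0000, -1.3333, 3.3333, 4.6667)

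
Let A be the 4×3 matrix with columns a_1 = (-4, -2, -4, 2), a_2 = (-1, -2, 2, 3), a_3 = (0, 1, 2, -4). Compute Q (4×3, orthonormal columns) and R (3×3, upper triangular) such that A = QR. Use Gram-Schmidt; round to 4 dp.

Q = [[-0.6325, -0.0967, -0.6301], [-0.3162, -0.4111, -0.2000], [-0.6325, 0.6287, 0.4188], [0.3162, 0.6529, -0.6226]], R = [[6.3246, 0.9487, -2.8460], [0.0000, 4.1352, -1.7653], [0.0000, 0.0000, 3.1279]]

q_1 = a_1/‖a_1‖ = (-4, -2, -4, 2)/6.3246 = (-0.6325, -0.3162, -0.6325, 0.3162).
r_{12} = q_1·a_2 = 0.9487.
u_2 = a_2 − 0.9487·q_1 = (-0.4000, -1.7000, 2.6000, 2.7000).
‖u_2‖ = 4.1352, so q_2 = (-0.0967, -0.4111, 0.6287, 0.6529).
r_{13} = q_1·a_3 = -2.8460; r_{23} = q_2·a_3 = -1.7653.
u_3 = a_3 + 2.8460·q_1 + 1.7653·q_2 = (-1.9708, -0.6257, 1.3099, -1.9474).
‖u_3‖ = 3.1279, so q_3 = (-0.6301, -0.2000, 0.4188, -0.6226).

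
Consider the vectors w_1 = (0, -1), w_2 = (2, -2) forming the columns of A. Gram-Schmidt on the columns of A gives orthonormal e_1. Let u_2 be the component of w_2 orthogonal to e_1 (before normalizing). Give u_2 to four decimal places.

e_1 = w_1/‖w_1‖ = (0, -1)/1.0000 = (0.0000, -1.0000).
r_{12} = e_1·w_2 = 2.0000.
u_2 = w_2 − 2.0000·e_1 = (2.0000, 0.0000).

u_2 = (2.0000, 0.0000)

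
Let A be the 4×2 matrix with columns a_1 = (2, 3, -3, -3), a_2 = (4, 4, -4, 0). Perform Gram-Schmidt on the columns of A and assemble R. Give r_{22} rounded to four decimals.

r_{22} = 3.8688

a_1 = (2, 3, -3, -3); ‖a_1‖ = 5.5678, so e_1 = (0.3592, 0.5388, -0.5388, -0.5388).
e_1·a_2 = 0.3592·4 + 0.5388·4 + (-0.5388)·(-4) + (-0.5388)·0 = 5.7474.
u_2 = a_2 − 5.7474·e_1 = (1.9355, 0.9032, -0.9032, 3.0968).
r_{22} = ‖u_2‖ = 3.8688.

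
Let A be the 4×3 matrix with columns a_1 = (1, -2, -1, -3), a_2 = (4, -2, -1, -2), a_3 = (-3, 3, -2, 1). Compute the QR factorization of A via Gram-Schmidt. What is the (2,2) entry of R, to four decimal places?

r_{22} = 3.1623

a_1 = (1, -2, -1, -3); ‖a_1‖ = 3.8730, so e_1 = (0.2582, -0.5164, -0.2582, -0.7746).
e_1·a_2 = 0.2582·4 + (-0.5164)·(-2) + (-0.2582)·(-1) + (-0.7746)·(-2) = 3.8730.
u_2 = a_2 − 3.8730·e_1 = (3.0000, 0.0000, 0.0000, 1.0000).
r_{22} = ‖u_2‖ = 3.1623.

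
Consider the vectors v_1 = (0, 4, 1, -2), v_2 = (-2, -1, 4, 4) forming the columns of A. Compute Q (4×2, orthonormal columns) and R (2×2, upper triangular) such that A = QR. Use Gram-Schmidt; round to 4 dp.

Q = [[0.0000, -0.3432], [0.8729, 0.0899], [0.2182, 0.7519], [-0.4364, 0.5557]], R = [[4.5826, -1.7457], [0.0000, 5.8269]]

q_1 = v_1/‖v_1‖ = (0, 4, 1, -2)/4.5826 = (0.0000, 0.8729, 0.2182, -0.4364).
r_{12} = q_1·v_2 = -1.7457.
u_2 = v_2 + 1.7457·q_1 = (-2.0000, 0.5238, 4.3810, 3.2381).
‖u_2‖ = 5.8269, so q_2 = (-0.3432, 0.0899, 0.7519, 0.5557).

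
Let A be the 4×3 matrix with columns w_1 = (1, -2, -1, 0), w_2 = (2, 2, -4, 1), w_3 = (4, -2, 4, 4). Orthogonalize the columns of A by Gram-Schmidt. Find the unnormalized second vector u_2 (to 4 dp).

u_2 = (1.6667, 2.6667, -3.6667, 1.0000)

w_1 = (1, -2, -1, 0); ‖w_1‖ = 2.4495, so e_1 = (0.4082, -0.8165, -0.4082, 0.0000).
e_1·w_2 = 0.4082·2 + (-0.8165)·2 + (-0.4082)·(-4) + 0.0000·1 = 0.8165.
u_2 = w_2 − 0.8165·e_1 = (1.6667, 2.6667, -3.6667, 1.0000).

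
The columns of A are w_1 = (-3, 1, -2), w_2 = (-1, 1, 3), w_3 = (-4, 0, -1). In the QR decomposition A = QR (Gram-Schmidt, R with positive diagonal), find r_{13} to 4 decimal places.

q_1 = w_1/‖w_1‖ = (-3, 1, -2)/3.7417 = (-0.8018, 0.2673, -0.5345).
r_{13} = q_1·w_3 = 3.7417.

r_{13} = 3.7417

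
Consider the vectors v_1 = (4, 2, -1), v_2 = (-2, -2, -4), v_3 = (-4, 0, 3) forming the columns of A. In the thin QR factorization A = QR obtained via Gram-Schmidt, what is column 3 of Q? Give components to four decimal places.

e_1 = v_1/‖v_1‖ = (4, 2, -1)/4.5826 = (0.8729, 0.4364, -0.2182).
r_{12} = e_1·v_2 = -1.7457.
u_2 = v_2 + 1.7457·e_1 = (-0.4762, -1.2381, -4.3810).
‖u_2‖ = 4.5774, so e_2 = (-0.1040, -0.2705, -0.9571).
r_{13} = e_1·v_3 = -4.1461; r_{23} = e_2·v_3 = -2.4551.
u_3 = v_3 + 4.1461·e_1 + 2.4551·e_2 = (-0.6364, 1.1455, -0.2545).
‖u_3‖ = 1.3348, so e_3 = (-0.4767, 0.8581, -0.1907).

e_3 = (-0.4767, 0.8581, -0.1907)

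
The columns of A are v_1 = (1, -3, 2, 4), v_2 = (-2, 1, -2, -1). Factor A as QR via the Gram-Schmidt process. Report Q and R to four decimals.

Q = [[0.1826, -0.7497], [-0.5477, -0.1436], [0.3651, -0.5424], [0.7303, 0.3509]], R = [[5.4772, -2.3735], [0.0000, 2.0897]]

v_1 = (1, -3, 2, 4); ‖v_1‖ = 5.4772, so q_1 = (0.1826, -0.5477, 0.3651, 0.7303).
q_1·v_2 = 0.1826·(-2) + (-0.5477)·1 + 0.3651·(-2) + 0.7303·(-1) = -2.3735.
u_2 = v_2 + 2.3735·q_1 = (-1.5667, -0.3000, -1.1333, 0.7333).
‖u_2‖ = 2.0897, so q_2 = (-0.7497, -0.1436, -0.5424, 0.3509).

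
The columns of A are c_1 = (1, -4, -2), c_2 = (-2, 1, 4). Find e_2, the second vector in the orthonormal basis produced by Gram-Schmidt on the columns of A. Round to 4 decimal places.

e_2 = (-0.3904, -0.4880, 0.7807)

c_1 = (1, -4, -2); ‖c_1‖ = 4.5826, so e_1 = (0.2182, -0.8729, -0.4364).
e_1·c_2 = 0.2182·(-2) + (-0.8729)·1 + (-0.4364)·4 = -3.0551.
u_2 = c_2 + 3.0551·e_1 = (-1.3333, -1.6667, 2.6667).
‖u_2‖ = 3.4157, so e_2 = (-0.3904, -0.4880, 0.7807).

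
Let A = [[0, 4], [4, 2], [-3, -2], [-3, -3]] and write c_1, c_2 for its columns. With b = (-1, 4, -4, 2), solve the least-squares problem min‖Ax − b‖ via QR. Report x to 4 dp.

x = (0.9916, -0.5093)

c_1 = (0, 4, -3, -3); ‖c_1‖ = 5.8310, so e_1 = (0.0000, 0.6860, -0.5145, -0.5145).
e_1·c_2 = 0.0000·4 + 0.6860·2 + (-0.5145)·(-2) + (-0.5145)·(-3) = 3.9445.
u_2 = c_2 − 3.9445·e_1 = (4.0000, -0.7059, 0.0294, -0.9706).
‖u_2‖ = 4.1763, so e_2 = (0.9578, -0.1690, 0.0070, -0.2324).
Qᵀb = (3.7730, -2.1269).
Back-substitute: x_2 = -2.1269/4.1763 = -0.5093.
x_1 = (3.7730 − 3.9445·(-0.5093))/5.8310 = 0.9916.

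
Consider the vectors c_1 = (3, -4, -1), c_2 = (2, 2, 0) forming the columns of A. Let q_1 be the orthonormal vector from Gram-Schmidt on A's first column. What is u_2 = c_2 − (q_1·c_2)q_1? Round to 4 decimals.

u_2 = (2.2308, 1.6923, -0.0769)

c_1 = (3, -4, -1); ‖c_1‖ = 5.0990, so q_1 = (0.5883, -0.7845, -0.1961).
q_1·c_2 = 0.5883·2 + (-0.7845)·2 + (-0.1961)·0 = -0.3922.
u_2 = c_2 + 0.3922·q_1 = (2.2308, 1.6923, -0.0769).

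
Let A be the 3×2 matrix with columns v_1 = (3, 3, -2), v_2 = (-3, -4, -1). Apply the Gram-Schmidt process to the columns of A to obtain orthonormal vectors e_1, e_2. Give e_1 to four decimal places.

e_1 = (0.6396, 0.6396, -0.4264)

e_1 = v_1/‖v_1‖ = (3, 3, -2)/4.6904 = (0.6396, 0.6396, -0.4264).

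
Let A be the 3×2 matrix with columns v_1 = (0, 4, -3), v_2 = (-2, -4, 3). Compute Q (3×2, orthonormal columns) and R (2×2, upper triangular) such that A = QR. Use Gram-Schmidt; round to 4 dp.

Q = [[0.0000, -1.0000], [0.8000, 0.0000], [-0.6000, 0.0000]], R = [[5.0000, -5.0000], [0.0000, 2.0000]]

v_1 = (0, 4, -3); ‖v_1‖ = 5.0000, so q_1 = (0.0000, 0.8000, -0.6000).
q_1·v_2 = 0.0000·(-2) + 0.8000·(-4) + (-0.6000)·3 = -5.0000.
u_2 = v_2 + 5.0000·q_1 = (-2.0000, 0.0000, 0.0000).
‖u_2‖ = 2.0000, so q_2 = (-1.0000, 0.0000, 0.0000).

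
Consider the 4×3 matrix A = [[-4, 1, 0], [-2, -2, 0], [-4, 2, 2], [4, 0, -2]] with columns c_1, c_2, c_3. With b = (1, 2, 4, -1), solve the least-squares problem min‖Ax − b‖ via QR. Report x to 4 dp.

x = (-0.4000, 0.0000, 0.4500)

c_1 = (-4, -2, -4, 4); ‖c_1‖ = 7.2111, so q_1 = (-0.5547, -0.2774, -0.5547, 0.5547).
q_1·c_2 = (-0.5547)·1 + (-0.2774)·(-2) + (-0.5547)·2 + 0.5547·0 = -1.1094.
u_2 = c_2 + 1.1094·q_1 = (0.3846, -2.3077, 1.3846, 0.6154).
‖u_2‖ = 2.7873, so q_2 = (0.1380, -0.8279, 0.4968, 0.2208).
q_1·c_3 = (-0.5547)·0 + (-0.2774)·0 + (-0.5547)·2 + 0.5547·(-2) = -2.2188; q_2·c_3 = 0.1380·0 + (-0.8279)·0 + 0.4968·2 + 0.2208·(-2) = 0.5519.
u_3 = c_3 + 2.2188·q_1 − 0.5519·q_2 = (-1.3069, -0.1584, 0.4950, -0.8911).
‖u_3‖ = 1.6650, so q_3 = (-0.7849, -0.0951, 0.2973, -0.5352).
Qᵀb = (-3.8829, 0.2484, 0.7493).
Back-substitute: x_3 = 0.7493/1.6650 = 0.4500.
x_2 = (0.2484 − 0.5519·0.4500)/2.7873 = 0.0000.
x_1 = (-3.8829 + 1.1094·0.0000 + 2.2188·0.4500)/7.2111 = -0.4000.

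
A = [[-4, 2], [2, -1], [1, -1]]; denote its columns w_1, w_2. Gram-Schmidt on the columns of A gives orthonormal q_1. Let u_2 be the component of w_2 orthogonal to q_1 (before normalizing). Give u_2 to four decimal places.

w_1 = (-4, 2, 1); ‖w_1‖ = 4.5826, so q_1 = (-0.8729, 0.4364, 0.2182).
q_1·w_2 = (-0.8729)·2 + 0.4364·(-1) + 0.2182·(-1) = -2.4004.
u_2 = w_2 + 2.4004·q_1 = (-0.0952, 0.0476, -0.4762).

u_2 = (-0.0952, 0.0476, -0.4762)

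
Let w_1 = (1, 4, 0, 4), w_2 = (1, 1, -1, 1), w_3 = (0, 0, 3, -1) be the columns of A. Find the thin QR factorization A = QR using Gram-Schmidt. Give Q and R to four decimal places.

Q = [[0.1741, 0.5850, 0.7415], [0.6963, -0.0731, 0.1561], [0.0000, -0.8044, 0.5561], [0.6963, -0.0731, -0.3415]], R = [[5.7446, 1.5667, -0.6963], [0.0000, 1.2432, -2.3401], [0.0000, 0.0000, 2.0098]]

w_1 = (1, 4, 0, 4); ‖w_1‖ = 5.7446, so q_1 = (0.1741, 0.6963, 0.0000, 0.6963).
q_1·w_2 = 0.1741·1 + 0.6963·1 + 0.0000·(-1) + 0.6963·1 = 1.5667.
u_2 = w_2 − 1.5667·q_1 = (0.7273, -0.0909, -1.0000, -0.0909).
‖u_2‖ = 1.2432, so q_2 = (0.5850, -0.0731, -0.8044, -0.0731).
q_1·w_3 = 0.1741·0 + 0.6963·0 + 0.0000·3 + 0.6963·(-1) = -0.6963; q_2·w_3 = 0.5850·0 + (-0.0731)·0 + (-0.8044)·3 + (-0.0731)·(-1) = -2.3401.
u_3 = w_3 + 0.6963·q_1 + 2.3401·q_2 = (1.4902, 0.3137, 1.1176, -0.6863).
‖u_3‖ = 2.0098, so q_3 = (0.7415, 0.1561, 0.5561, -0.3415).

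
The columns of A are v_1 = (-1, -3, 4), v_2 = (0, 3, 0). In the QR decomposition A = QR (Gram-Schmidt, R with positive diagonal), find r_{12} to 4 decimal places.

v_1 = (-1, -3, 4); ‖v_1‖ = 5.0990, so q_1 = (-0.1961, -0.5883, 0.7845).
r_{12} = q_1·v_2 = -1.7650.

r_{12} = -1.7650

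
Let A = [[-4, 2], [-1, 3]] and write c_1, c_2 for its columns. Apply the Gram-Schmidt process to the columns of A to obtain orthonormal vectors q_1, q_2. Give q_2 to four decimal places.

c_1 = (-4, -1); ‖c_1‖ = 4.1231, so q_1 = (-0.9701, -0.2425).
q_1·c_2 = (-0.9701)·2 + (-0.2425)·3 = -2.6679.
u_2 = c_2 + 2.6679·q_1 = (-0.5882, 2.3529).
‖u_2‖ = 2.4254, so q_2 = (-0.2425, 0.9701).

q_2 = (-0.2425, 0.9701)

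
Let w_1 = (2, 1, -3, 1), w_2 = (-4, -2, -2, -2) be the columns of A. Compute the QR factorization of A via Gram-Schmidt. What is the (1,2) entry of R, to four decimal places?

r_{12} = -1.5492

w_1 = (2, 1, -3, 1); ‖w_1‖ = 3.8730, so q_1 = (0.5164, 0.2582, -0.7746, 0.2582).
r_{12} = q_1·w_2 = -1.5492.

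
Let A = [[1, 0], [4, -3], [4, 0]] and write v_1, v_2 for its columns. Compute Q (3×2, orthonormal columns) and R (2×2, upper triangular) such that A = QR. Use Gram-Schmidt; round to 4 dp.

Q = [[0.1741, 0.1689], [0.6963, -0.7177], [0.6963, 0.6755]], R = [[5.7446, -2.0889], [0.0000, 2.1532]]

v_1 = (1, 4, 4); ‖v_1‖ = 5.7446, so e_1 = (0.1741, 0.6963, 0.6963).
e_1·v_2 = 0.1741·0 + 0.6963·(-3) + 0.6963·0 = -2.0889.
u_2 = v_2 + 2.0889·e_1 = (0.3636, -1.5455, 1.4545).
‖u_2‖ = 2.1532, so e_2 = (0.1689, -0.7177, 0.6755).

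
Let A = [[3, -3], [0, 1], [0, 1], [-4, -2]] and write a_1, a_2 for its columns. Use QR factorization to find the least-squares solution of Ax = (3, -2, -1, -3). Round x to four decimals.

x = (0.8262, -0.3449)

a_1 = (3, 0, 0, -4); ‖a_1‖ = 5.0000, so e_1 = (0.6000, 0.0000, 0.0000, -0.8000).
e_1·a_2 = 0.6000·(-3) + 0.0000·1 + 0.0000·1 + (-0.8000)·(-2) = -0.2000.
u_2 = a_2 + 0.2000·e_1 = (-2.8800, 1.0000, 1.0000, -2.1600).
‖u_2‖ = 3.8678, so e_2 = (-0.7446, 0.2585, 0.2585, -0.5585).
Qᵀb = (4.2000, -1.3341).
Back-substitute: x_2 = -1.3341/3.8678 = -0.3449.
x_1 = (4.2000 + 0.2000·(-0.3449))/5.0000 = 0.8262.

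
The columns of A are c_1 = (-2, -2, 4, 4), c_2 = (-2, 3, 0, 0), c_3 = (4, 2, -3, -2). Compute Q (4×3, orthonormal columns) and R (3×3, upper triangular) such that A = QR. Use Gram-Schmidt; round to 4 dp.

e_1 = c_1/‖c_1‖ = (-2, -2, 4, 4)/6.3246 = (-0.3162, -0.3162, 0.6325, 0.6325).
r_{12} = e_1·c_2 = -0.3162.
u_2 = c_2 + 0.3162·e_1 = (-2.1000, 2.9000, 0.2000, 0.2000).
‖u_2‖ = 3.5917, so e_2 = (-0.5847, 0.8074, 0.0557, 0.0557).
r_{13} = e_1·c_3 = -5.0596; r_{23} = e_2·c_3 = -1.0023.
u_3 = c_3 + 5.0596·e_1 + 1.0023·e_2 = (1.8140, 1.2093, 0.2558, 1.2558).
‖u_3‖ = 2.5289, so e_3 = (0.7173, 0.4782, 0.1012, 0.4966).

Q = [[-0.3162, -0.5847, 0.7173], [-0.3162, 0.8074, 0.4782], [0.6325, 0.0557, 0.1012], [0.6325, 0.0557, 0.4966]], R = [[6.3246, -0.3162, -5.0596], [0.0000, 3.5917, -1.0023], [0.0000, 0.0000, 2.5289]]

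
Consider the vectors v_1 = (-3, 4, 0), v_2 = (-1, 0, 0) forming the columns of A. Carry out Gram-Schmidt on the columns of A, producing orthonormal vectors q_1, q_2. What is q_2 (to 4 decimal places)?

q_2 = (-0.8000, -0.6000, 0.0000)

q_1 = v_1/‖v_1‖ = (-3, 4, 0)/5.0000 = (-0.6000, 0.8000, 0.0000).
r_{12} = q_1·v_2 = 0.6000.
u_2 = v_2 − 0.6000·q_1 = (-0.6400, -0.4800, 0.0000).
‖u_2‖ = 0.8000, so q_2 = (-0.8000, -0.6000, 0.0000).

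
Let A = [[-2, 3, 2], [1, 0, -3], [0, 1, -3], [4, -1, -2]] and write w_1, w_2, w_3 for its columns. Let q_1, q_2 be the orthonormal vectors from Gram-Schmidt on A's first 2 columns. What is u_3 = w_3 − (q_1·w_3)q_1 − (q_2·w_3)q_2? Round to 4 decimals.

u_3 = (1.2748, -2.1221, -2.6565, 1.1679)

w_1 = (-2, 1, 0, 4); ‖w_1‖ = 4.5826, so q_1 = (-0.4364, 0.2182, 0.0000, 0.8729).
q_1·w_2 = (-0.4364)·3 + 0.2182·0 + 0.0000·1 + 0.8729·(-1) = -2.1822.
u_2 = w_2 + 2.1822·q_1 = (2.0476, 0.4762, 1.0000, 0.9048).
‖u_2‖ = 2.4976, so q_2 = (0.8198, 0.1907, 0.4004, 0.3622).
q_1·w_3 = (-0.4364)·2 + 0.2182·(-3) + 0.0000·(-3) + 0.8729·(-2) = -3.2733; q_2·w_3 = 0.8198·2 + 0.1907·(-3) + 0.4004·(-3) + 0.3622·(-2) = -0.8580.
u_3 = w_3 + 3.2733·q_1 + 0.8580·q_2 = (1.2748, -2.1221, -2.6565, 1.1679).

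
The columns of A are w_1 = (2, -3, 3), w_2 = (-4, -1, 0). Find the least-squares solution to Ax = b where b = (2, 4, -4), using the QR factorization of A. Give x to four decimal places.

x = (-1.1461, -1.0430)

w_1 = (2, -3, 3); ‖w_1‖ = 4.6904, so q_1 = (0.4264, -0.6396, 0.6396).
q_1·w_2 = 0.4264·(-4) + (-0.6396)·(-1) + 0.6396·0 = -1.0660.
u_2 = w_2 + 1.0660·q_1 = (-3.5455, -1.6818, 0.6818).
‖u_2‖ = 3.9829, so q_2 = (-0.8902, -0.4223, 0.1712).
Qᵀb = (-4.2640, -4.1541).
Back-substitute: x_2 = -4.1541/3.9829 = -1.0430.
x_1 = (-4.2640 + 1.0660·(-1.0430))/4.6904 = -1.1461.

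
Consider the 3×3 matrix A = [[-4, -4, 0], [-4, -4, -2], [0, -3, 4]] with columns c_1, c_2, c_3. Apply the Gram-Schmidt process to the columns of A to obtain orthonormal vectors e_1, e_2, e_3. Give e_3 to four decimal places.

c_1 = (-4, -4, 0); ‖c_1‖ = 5.6569, so e_1 = (-0.7071, -0.7071, 0.0000).
e_1·c_2 = (-0.7071)·(-4) + (-0.7071)·(-4) + 0.0000·(-3) = 5.6569.
u_2 = c_2 − 5.6569·e_1 = (0.0000, 0.0000, -3.0000).
‖u_2‖ = 3.0000, so e_2 = (0.0000, 0.0000, -1.0000).
e_1·c_3 = (-0.7071)·0 + (-0.7071)·(-2) + 0.0000·4 = 1.4142; e_2·c_3 = (0.0000)·0 + (0.0000)·(-2) + (-1.0000)·4 = -4.0000.
u_3 = c_3 − 1.4142·e_1 + 4.0000·e_2 = (1.0000, -1.0000, 0.0000).
‖u_3‖ = 1.4142, so e_3 = (0.7071, -0.7071, 0.0000).

e_3 = (0.7071, -0.7071, 0.0000)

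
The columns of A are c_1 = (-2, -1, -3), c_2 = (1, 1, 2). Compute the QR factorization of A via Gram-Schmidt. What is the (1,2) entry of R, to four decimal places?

c_1 = (-2, -1, -3); ‖c_1‖ = 3.7417, so e_1 = (-0.5345, -0.2673, -0.8018).
r_{12} = e_1·c_2 = -2.4054.

r_{12} = -2.4054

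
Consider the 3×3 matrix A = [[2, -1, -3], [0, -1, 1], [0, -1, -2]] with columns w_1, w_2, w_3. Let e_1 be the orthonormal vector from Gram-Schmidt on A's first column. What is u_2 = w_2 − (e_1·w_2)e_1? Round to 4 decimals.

e_1 = w_1/‖w_1‖ = (2, 0, 0)/2.0000 = (1.0000, 0.0000, 0.0000).
r_{12} = e_1·w_2 = -1.0000.
u_2 = w_2 + 1.0000·e_1 = (0.0000, -1.0000, -1.0000).

u_2 = (0.0000, -1.0000, -1.0000)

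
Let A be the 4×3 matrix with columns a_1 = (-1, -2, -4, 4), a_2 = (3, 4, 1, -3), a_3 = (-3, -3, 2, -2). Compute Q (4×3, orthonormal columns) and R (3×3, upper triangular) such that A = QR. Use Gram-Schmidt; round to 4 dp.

Q = [[-0.1644, 0.5805, -0.2787], [-0.3288, 0.6496, -0.2061], [-0.6576, -0.4906, -0.5712], [0.6576, -0.0207, -0.7440]], R = [[6.0828, -4.4388, -1.1508], [0.0000, 3.9112, -4.6298], [0.0000, 0.0000, 1.8001]]

a_1 = (-1, -2, -4, 4); ‖a_1‖ = 6.0828, so q_1 = (-0.1644, -0.3288, -0.6576, 0.6576).
q_1·a_2 = (-0.1644)·3 + (-0.3288)·4 + (-0.6576)·1 + 0.6576·(-3) = -4.4388.
u_2 = a_2 + 4.4388·q_1 = (2.2703, 2.5405, -1.9189, -0.0811).
‖u_2‖ = 3.9112, so q_2 = (0.5805, 0.6496, -0.4906, -0.0207).
q_1·a_3 = (-0.1644)·(-3) + (-0.3288)·(-3) + (-0.6576)·2 + 0.6576·(-2) = -1.1508; q_2·a_3 = 0.5805·(-3) + 0.6496·(-3) + (-0.4906)·2 + (-0.0207)·(-2) = -4.6298.
u_3 = a_3 + 1.1508·q_1 + 4.6298·q_2 = (-0.5018, -0.3710, -1.0283, -1.3392).
‖u_3‖ = 1.8001, so q_3 = (-0.2787, -0.2061, -0.5712, -0.7440).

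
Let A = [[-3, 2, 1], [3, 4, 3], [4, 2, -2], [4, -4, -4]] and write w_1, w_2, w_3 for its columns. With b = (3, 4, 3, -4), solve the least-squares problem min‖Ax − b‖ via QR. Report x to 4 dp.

x = (-0.1185, 1.3709, -0.4258)

w_1 = (-3, 3, 4, 4); ‖w_1‖ = 7.0711, so q_1 = (-0.4243, 0.4243, 0.5657, 0.5657).
q_1·w_2 = (-0.4243)·2 + 0.4243·4 + 0.5657·2 + 0.5657·(-4) = -0.2828.
u_2 = w_2 + 0.2828·q_1 = (1.8800, 4.1200, 2.1600, -3.8400).
‖u_2‖ = 6.3182, so q_2 = (0.2976, 0.6521, 0.3419, -0.6078).
q_1·w_3 = (-0.4243)·1 + 0.4243·3 + 0.5657·(-2) + 0.5657·(-4) = -2.5456; q_2·w_3 = 0.2976·1 + 0.6521·3 + 0.3419·(-2) + (-0.6078)·(-4) = 4.0011.
u_3 = w_3 + 2.5456·q_1 − 4.0011·q_2 = (-1.2705, 1.4709, -1.9279, -0.1283).
‖u_3‖ = 2.7406, so q_3 = (-0.4636, 0.5367, -0.7034, -0.0468).
Qᵀb = (-0.1414, 6.9576, -1.1670).
Back-substitute: x_3 = -1.1670/2.7406 = -0.4258.
x_2 = (6.9576 − 4.0011·(-0.4258))/6.3182 = 1.3709.
x_1 = (-0.1414 + 0.2828·1.3709 + 2.5456·(-0.4258))/7.0711 = -0.1185.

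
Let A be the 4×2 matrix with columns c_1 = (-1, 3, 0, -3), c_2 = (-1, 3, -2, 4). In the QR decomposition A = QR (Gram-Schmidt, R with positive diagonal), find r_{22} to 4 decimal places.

c_1 = (-1, 3, 0, -3); ‖c_1‖ = 4.3589, so q_1 = (-0.2294, 0.6882, 0.0000, -0.6882).
q_1·c_2 = (-0.2294)·(-1) + 0.6882·3 + 0.0000·(-2) + (-0.6882)·4 = -0.4588.
u_2 = c_2 + 0.4588·q_1 = (-1.1053, 3.3158, -2.0000, 3.6842).
r_{22} = ‖u_2‖ = 5.4580.

r_{22} = 5.4580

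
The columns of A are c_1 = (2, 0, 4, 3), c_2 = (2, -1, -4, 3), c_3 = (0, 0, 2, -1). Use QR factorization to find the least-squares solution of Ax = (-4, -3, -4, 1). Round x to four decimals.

c_1 = (2, 0, 4, 3); ‖c_1‖ = 5.3852, so q_1 = (0.3714, 0.0000, 0.7428, 0.5571).
q_1·c_2 = 0.3714·2 + 0.0000·(-1) + 0.7428·(-4) + 0.5571·3 = -0.5571.
u_2 = c_2 + 0.5571·q_1 = (2.2069, -1.0000, -3.5862, 3.3103).
‖u_2‖ = 5.4488, so q_2 = (0.4050, -0.1835, -0.6582, 0.6075).
q_1·c_3 = 0.3714·0 + 0.0000·0 + 0.7428·2 + 0.5571·(-1) = 0.9285; q_2·c_3 = 0.4050·0 + (-0.1835)·0 + (-0.6582)·2 + 0.6075·(-1) = -1.9239.
u_3 = c_3 − 0.9285·q_1 + 1.9239·q_2 = (0.4344, -0.3531, 0.0441, -0.3484).
‖u_3‖ = 0.6608, so q_3 = (0.6573, -0.5343, 0.0668, -0.5273).
Qᵀb = (-3.8996, 2.1707, -1.8208).
Back-substitute: x_3 = -1.8208/0.6608 = -2.7553.
x_2 = (2.1707 + 1.9239·(-2.7553))/5.4488 = -0.5745.
x_1 = (-3.8996 + 0.5571·(-0.5745) − 0.9285·(-2.7553))/5.3852 = -0.3085.

x = (-0.3085, -0.5745, -2.7553)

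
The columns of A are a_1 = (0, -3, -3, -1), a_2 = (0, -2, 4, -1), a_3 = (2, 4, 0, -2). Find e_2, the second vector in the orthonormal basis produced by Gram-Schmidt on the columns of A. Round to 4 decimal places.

e_2 = (0.0000, -0.6287, 0.7236, -0.2847)

e_1 = a_1/‖a_1‖ = (0, -3, -3, -1)/4.3589 = (0.0000, -0.6882, -0.6882, -0.2294).
r_{12} = e_1·a_2 = -1.1471.
u_2 = a_2 + 1.1471·e_1 = (0.0000, -2.7895, 3.2105, -1.2632).
‖u_2‖ = 4.4367, so e_2 = (0.0000, -0.6287, 0.7236, -0.2847).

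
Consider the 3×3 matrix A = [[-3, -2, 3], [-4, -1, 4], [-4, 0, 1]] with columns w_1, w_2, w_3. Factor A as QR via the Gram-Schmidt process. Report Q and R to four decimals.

Q = [[-0.4685, -0.7925, -0.3904], [-0.6247, -0.0152, 0.7807], [-0.6247, 0.6096, -0.4880]], R = [[6.4031, 1.5617, -4.5290], [0.0000, 1.6003, -1.8289], [0.0000, 0.0000, 1.4639]]

e_1 = w_1/‖w_1‖ = (-3, -4, -4)/6.4031 = (-0.4685, -0.6247, -0.6247).
r_{12} = e_1·w_2 = 1.5617.
u_2 = w_2 − 1.5617·e_1 = (-1.2683, -0.0244, 0.9756).
‖u_2‖ = 1.6003, so e_2 = (-0.7925, -0.0152, 0.6096).
r_{13} = e_1·w_3 = -4.5290; r_{23} = e_2·w_3 = -1.8289.
u_3 = w_3 + 4.5290·e_1 + 1.8289·e_2 = (-0.5714, 1.1429, -0.7143).
‖u_3‖ = 1.4639, so e_3 = (-0.3904, 0.7807, -0.4880).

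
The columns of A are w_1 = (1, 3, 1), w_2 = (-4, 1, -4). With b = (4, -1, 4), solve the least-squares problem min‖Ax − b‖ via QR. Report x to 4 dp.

w_1 = (1, 3, 1); ‖w_1‖ = 3.3166, so q_1 = (0.3015, 0.9045, 0.3015).
q_1·w_2 = 0.3015·(-4) + 0.9045·1 + 0.3015·(-4) = -1.5076.
u_2 = w_2 + 1.5076·q_1 = (-3.5455, 2.3636, -3.5455).
‖u_2‖ = 5.5432, so q_2 = (-0.6396, 0.4264, -0.6396).
Qᵀb = (1.5076, -5.5432).
Back-substitute: x_2 = -5.5432/5.5432 = -1.0000.
x_1 = (1.5076 + 1.5076·(-1.0000))/3.3166 = 0.0000.

x = (0.0000, -1.0000)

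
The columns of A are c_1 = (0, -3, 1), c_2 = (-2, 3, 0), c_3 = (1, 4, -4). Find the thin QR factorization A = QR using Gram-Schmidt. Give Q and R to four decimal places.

Q = [[0.0000, -0.9035, -0.4286], [-0.9487, 0.1355, -0.2857], [0.3162, 0.4066, -0.8571]], R = [[3.1623, -2.8460, -5.0596], [0.0000, 2.2136, -1.9877], [0.0000, 0.0000, 1.8571]]

c_1 = (0, -3, 1); ‖c_1‖ = 3.1623, so q_1 = (0.0000, -0.9487, 0.3162).
q_1·c_2 = 0.0000·(-2) + (-0.9487)·3 + 0.3162·0 = -2.8460.
u_2 = c_2 + 2.8460·q_1 = (-2.0000, 0.3000, 0.9000).
‖u_2‖ = 2.2136, so q_2 = (-0.9035, 0.1355, 0.4066).
q_1·c_3 = 0.0000·1 + (-0.9487)·4 + 0.3162·(-4) = -5.0596; q_2·c_3 = (-0.9035)·1 + 0.1355·4 + 0.4066·(-4) = -1.9877.
u_3 = c_3 + 5.0596·q_1 + 1.9877·q_2 = (-0.7959, -0.5306, -1.5918).
‖u_3‖ = 1.8571, so q_3 = (-0.4286, -0.2857, -0.8571).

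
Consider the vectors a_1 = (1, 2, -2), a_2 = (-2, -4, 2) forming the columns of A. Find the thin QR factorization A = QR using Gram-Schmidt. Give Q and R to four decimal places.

a_1 = (1, 2, -2); ‖a_1‖ = 3.0000, so e_1 = (0.3333, 0.6667, -0.6667).
e_1·a_2 = 0.3333·(-2) + 0.6667·(-4) + (-0.6667)·2 = -4.6667.
u_2 = a_2 + 4.6667·e_1 = (-0.4444, -0.8889, -1.1111).
‖u_2‖ = 1.4907, so e_2 = (-0.2981, -0.5963, -0.7454).

Q = [[0.3333, -0.2981], [0.6667, -0.5963], [-0.6667, -0.7454]], R = [[3.0000, -4.6667], [0.0000, 1.4907]]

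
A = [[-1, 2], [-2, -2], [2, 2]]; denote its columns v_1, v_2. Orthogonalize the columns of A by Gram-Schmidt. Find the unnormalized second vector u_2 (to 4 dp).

u_2 = (2.6667, -0.6667, 0.6667)

e_1 = v_1/‖v_1‖ = (-1, -2, 2)/3.0000 = (-0.3333, -0.6667, 0.6667).
r_{12} = e_1·v_2 = 2.0000.
u_2 = v_2 − 2.0000·e_1 = (2.6667, -0.6667, 0.6667).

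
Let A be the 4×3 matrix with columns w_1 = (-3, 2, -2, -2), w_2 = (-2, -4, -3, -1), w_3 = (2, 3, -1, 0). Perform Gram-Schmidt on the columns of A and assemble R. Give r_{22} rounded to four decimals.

w_1 = (-3, 2, -2, -2); ‖w_1‖ = 4.5826, so e_1 = (-0.6547, 0.4364, -0.4364, -0.4364).
e_1·w_2 = (-0.6547)·(-2) + 0.4364·(-4) + (-0.4364)·(-3) + (-0.4364)·(-1) = 1.3093.
u_2 = w_2 − 1.3093·e_1 = (-1.1429, -4.5714, -2.4286, -0.4286).
r_{22} = ‖u_2‖ = 5.3184.

r_{22} = 5.3184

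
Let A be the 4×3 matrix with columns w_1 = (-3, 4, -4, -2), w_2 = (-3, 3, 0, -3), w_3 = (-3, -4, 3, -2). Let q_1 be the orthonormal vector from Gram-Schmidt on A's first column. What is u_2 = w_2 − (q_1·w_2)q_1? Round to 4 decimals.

w_1 = (-3, 4, -4, -2); ‖w_1‖ = 6.7082, so q_1 = (-0.4472, 0.5963, -0.5963, -0.2981).
q_1·w_2 = (-0.4472)·(-3) + 0.5963·3 + (-0.5963)·0 + (-0.2981)·(-3) = 4.0249.
u_2 = w_2 − 4.0249·q_1 = (-1.2000, 0.6000, 2.4000, -1.8000).

u_2 = (-1.2000, 0.6000, 2.4000, -1.8000)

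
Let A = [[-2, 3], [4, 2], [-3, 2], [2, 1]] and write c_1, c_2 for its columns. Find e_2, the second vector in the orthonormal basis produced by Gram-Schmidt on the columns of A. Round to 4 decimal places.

c_1 = (-2, 4, -3, 2); ‖c_1‖ = 5.7446, so e_1 = (-0.3482, 0.6963, -0.5222, 0.3482).
e_1·c_2 = (-0.3482)·3 + 0.6963·2 + (-0.5222)·2 + 0.3482·1 = -0.3482.
u_2 = c_2 + 0.3482·e_1 = (2.8788, 2.2424, 1.8182, 1.1212).
‖u_2‖ = 4.2283, so e_2 = (0.6808, 0.5303, 0.4300, 0.2652).

e_2 = (0.6808, 0.5303, 0.4300, 0.2652)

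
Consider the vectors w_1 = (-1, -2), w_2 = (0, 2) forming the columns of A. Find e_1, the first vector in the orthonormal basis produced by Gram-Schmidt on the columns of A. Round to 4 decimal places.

e_1 = (-0.4472, -0.8944)

w_1 = (-1, -2); ‖w_1‖ = 2.2361, so e_1 = (-0.4472, -0.8944).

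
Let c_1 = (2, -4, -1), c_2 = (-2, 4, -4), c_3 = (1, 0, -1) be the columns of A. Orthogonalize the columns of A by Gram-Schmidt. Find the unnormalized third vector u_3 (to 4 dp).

c_1 = (2, -4, -1); ‖c_1‖ = 4.5826, so q_1 = (0.4364, -0.8729, -0.2182).
q_1·c_2 = 0.4364·(-2) + (-0.8729)·4 + (-0.2182)·(-4) = -3.4915.
u_2 = c_2 + 3.4915·q_1 = (-0.4762, 0.9524, -4.7619).
‖u_2‖ = 4.8795, so q_2 = (-0.0976, 0.1952, -0.9759).
q_1·c_3 = 0.4364·1 + (-0.8729)·0 + (-0.2182)·(-1) = 0.6547; q_2·c_3 = (-0.0976)·1 + 0.1952·0 + (-0.9759)·(-1) = 0.8783.
u_3 = c_3 − 0.6547·q_1 − 0.8783·q_2 = (0.8000, 0.4000, 0.0000).

u_3 = (0.8000, 0.4000, 0.0000)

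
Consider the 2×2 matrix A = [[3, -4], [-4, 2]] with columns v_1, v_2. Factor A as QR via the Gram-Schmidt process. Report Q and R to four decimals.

Q = [[0.6000, -0.8000], [-0.8000, -0.6000]], R = [[5.0000, -4.0000], [0.0000, 2.0000]]

e_1 = v_1/‖v_1‖ = (3, -4)/5.0000 = (0.6000, -0.8000).
r_{12} = e_1·v_2 = -4.0000.
u_2 = v_2 + 4.0000·e_1 = (-1.6000, -1.2000).
‖u_2‖ = 2.0000, so e_2 = (-0.8000, -0.6000).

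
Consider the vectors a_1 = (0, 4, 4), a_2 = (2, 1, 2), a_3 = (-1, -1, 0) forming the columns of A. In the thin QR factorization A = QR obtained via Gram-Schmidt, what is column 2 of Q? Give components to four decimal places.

a_1 = (0, 4, 4); ‖a_1‖ = 5.6569, so e_1 = (0.0000, 0.7071, 0.7071).
e_1·a_2 = 0.0000·2 + 0.7071·1 + 0.7071·2 = 2.1213.
u_2 = a_2 − 2.1213·e_1 = (2.0000, -0.5000, 0.5000).
‖u_2‖ = 2.1213, so e_2 = (0.9428, -0.2357, 0.2357).

e_2 = (0.9428, -0.2357, 0.2357)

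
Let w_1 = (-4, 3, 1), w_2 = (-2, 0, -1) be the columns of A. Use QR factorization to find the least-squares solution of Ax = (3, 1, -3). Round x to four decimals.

w_1 = (-4, 3, 1); ‖w_1‖ = 5.0990, so q_1 = (-0.7845, 0.5883, 0.1961).
q_1·w_2 = (-0.7845)·(-2) + 0.5883·0 + 0.1961·(-1) = 1.3728.
u_2 = w_2 − 1.3728·q_1 = (-0.9231, -0.8077, -1.2692).
‖u_2‖ = 1.7650, so q_2 = (-0.5230, -0.4576, -0.7191).
Qᵀb = (-2.3534, 0.1307).
Back-substitute: x_2 = 0.1307/1.7650 = 0.0741.
x_1 = (-2.3534 − 1.3728·0.0741)/5.0990 = -0.4815.

x = (-0.4815, 0.0741)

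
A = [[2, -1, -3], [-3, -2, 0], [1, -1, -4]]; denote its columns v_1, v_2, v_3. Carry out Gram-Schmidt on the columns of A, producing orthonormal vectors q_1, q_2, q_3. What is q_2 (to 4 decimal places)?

v_1 = (2, -3, 1); ‖v_1‖ = 3.7417, so q_1 = (0.5345, -0.8018, 0.2673).
q_1·v_2 = 0.5345·(-1) + (-0.8018)·(-2) + 0.2673·(-1) = 0.8018.
u_2 = v_2 − 0.8018·q_1 = (-1.4286, -1.3571, -1.2143).
‖u_2‖ = 2.3146, so q_2 = (-0.6172, -0.5864, -0.5246).

q_2 = (-0.6172, -0.5864, -0.5246)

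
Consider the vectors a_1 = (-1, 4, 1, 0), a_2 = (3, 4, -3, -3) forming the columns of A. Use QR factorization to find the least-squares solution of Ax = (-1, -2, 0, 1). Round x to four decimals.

x = (-0.2389, -0.2700)

a_1 = (-1, 4, 1, 0); ‖a_1‖ = 4.2426, so q_1 = (-0.2357, 0.9428, 0.2357, 0.0000).
q_1·a_2 = (-0.2357)·3 + 0.9428·4 + 0.2357·(-3) + 0.0000·(-3) = 2.3570.
u_2 = a_2 − 2.3570·q_1 = (3.5556, 1.7778, -3.5556, -3.0000).
‖u_2‖ = 6.1192, so q_2 = (0.5811, 0.2905, -0.5811, -0.4903).
Qᵀb = (-1.6499, -1.6524).
Back-substitute: x_2 = -1.6524/6.1192 = -0.2700.
x_1 = (-1.6499 − 2.3570·(-0.2700))/4.2426 = -0.2389.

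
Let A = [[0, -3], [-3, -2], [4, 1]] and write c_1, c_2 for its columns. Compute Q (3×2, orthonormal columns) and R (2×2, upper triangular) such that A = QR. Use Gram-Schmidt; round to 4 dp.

Q = [[0.0000, -0.9487], [-0.6000, -0.2530], [0.8000, -0.1897]], R = [[5.0000, 2.0000], [0.0000, 3.1623]]

e_1 = c_1/‖c_1‖ = (0, -3, 4)/5.0000 = (0.0000, -0.6000, 0.8000).
r_{12} = e_1·c_2 = 2.0000.
u_2 = c_2 − 2.0000·e_1 = (-3.0000, -0.8000, -0.6000).
‖u_2‖ = 3.1623, so e_2 = (-0.9487, -0.2530, -0.1897).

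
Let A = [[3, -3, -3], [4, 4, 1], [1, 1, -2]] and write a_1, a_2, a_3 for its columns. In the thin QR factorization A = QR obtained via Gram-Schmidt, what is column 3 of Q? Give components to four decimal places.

q_1 = a_1/‖a_1‖ = (3, 4, 1)/5.0990 = (0.5883, 0.7845, 0.1961).
r_{12} = q_1·a_2 = 1.5689.
u_2 = a_2 − 1.5689·q_1 = (-3.9231, 2.7692, 0.6923).
‖u_2‖ = 4.8516, so q_2 = (-0.8086, 0.5708, 0.1427).
r_{13} = q_1·a_3 = -1.3728; r_{23} = q_2·a_3 = 2.7112.
u_3 = a_3 + 1.3728·q_1 − 2.7112·q_2 = (0.0000, 0.5294, -2.1176).
‖u_3‖ = 2.1828, so q_3 = (0.0000, 0.2425, -0.9701).

q_3 = (0.0000, 0.2425, -0.9701)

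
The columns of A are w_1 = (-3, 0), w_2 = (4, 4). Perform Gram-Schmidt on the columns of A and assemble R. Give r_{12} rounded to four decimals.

r_{12} = -4.0000

w_1 = (-3, 0); ‖w_1‖ = 3.0000, so e_1 = (-1.0000, 0.0000).
r_{12} = e_1·w_2 = -4.0000.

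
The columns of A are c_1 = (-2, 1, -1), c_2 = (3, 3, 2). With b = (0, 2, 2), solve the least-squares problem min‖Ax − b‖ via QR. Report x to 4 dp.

x = (0.4673, 0.5607)

c_1 = (-2, 1, -1); ‖c_1‖ = 2.4495, so q_1 = (-0.8165, 0.4082, -0.4082).
q_1·c_2 = (-0.8165)·3 + 0.4082·3 + (-0.4082)·2 = -2.0412.
u_2 = c_2 + 2.0412·q_1 = (1.3333, 3.8333, 1.1667).
‖u_2‖ = 4.2230, so q_2 = (0.3157, 0.9077, 0.2763).
Qᵀb = (0.0000, 2.3680).
Back-substitute: x_2 = 2.3680/4.2230 = 0.5607.
x_1 = (0.0000 + 2.0412·0.5607)/2.4495 = 0.4673.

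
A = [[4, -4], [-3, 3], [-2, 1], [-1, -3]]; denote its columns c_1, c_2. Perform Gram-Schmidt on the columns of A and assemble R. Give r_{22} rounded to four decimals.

c_1 = (4, -3, -2, -1); ‖c_1‖ = 5.4772, so e_1 = (0.7303, -0.5477, -0.3651, -0.1826).
e_1·c_2 = 0.7303·(-4) + (-0.5477)·3 + (-0.3651)·1 + (-0.1826)·(-3) = -4.3818.
u_2 = c_2 + 4.3818·e_1 = (-0.8000, 0.6000, -0.6000, -3.8000).
r_{22} = ‖u_2‖ = 3.9749.

r_{22} = 3.9749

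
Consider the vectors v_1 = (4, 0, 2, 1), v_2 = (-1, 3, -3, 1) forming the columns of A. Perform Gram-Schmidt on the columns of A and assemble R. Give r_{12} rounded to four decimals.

r_{12} = -1.9640

e_1 = v_1/‖v_1‖ = (4, 0, 2, 1)/4.5826 = (0.8729, 0.0000, 0.4364, 0.2182).
r_{12} = e_1·v_2 = -1.9640.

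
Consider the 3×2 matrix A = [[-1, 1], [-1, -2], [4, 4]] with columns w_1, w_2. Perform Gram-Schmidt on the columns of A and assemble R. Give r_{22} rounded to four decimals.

r_{22} = 2.2236

w_1 = (-1, -1, 4); ‖w_1‖ = 4.2426, so e_1 = (-0.2357, -0.2357, 0.9428).
e_1·w_2 = (-0.2357)·1 + (-0.2357)·(-2) + 0.9428·4 = 4.0069.
u_2 = w_2 − 4.0069·e_1 = (1.9444, -1.0556, 0.2222).
r_{22} = ‖u_2‖ = 2.2236.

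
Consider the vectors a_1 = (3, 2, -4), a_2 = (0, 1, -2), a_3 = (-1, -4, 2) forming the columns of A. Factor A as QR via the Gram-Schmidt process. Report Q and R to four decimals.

e_1 = a_1/‖a_1‖ = (3, 2, -4)/5.3852 = (0.5571, 0.3714, -0.7428).
r_{12} = e_1·a_2 = 1.8570.
u_2 = a_2 − 1.8570·e_1 = (-1.0345, 0.3103, -0.6207).
‖u_2‖ = 1.2457, so e_2 = (-0.8305, 0.2491, -0.4983).
r_{13} = e_1·a_3 = -3.5282; r_{23} = e_2·a_3 = -1.1626.
u_3 = a_3 + 3.5282·e_1 + 1.1626·e_2 = (0.0000, -2.4000, -1.2000).
‖u_3‖ = 2.6833, so e_3 = (0.0000, -0.8944, -0.4472).

Q = [[0.5571, -0.8305, 0.0000], [0.3714, 0.2491, -0.8944], [-0.7428, -0.4983, -0.4472]], R = [[5.3852, 1.8570, -3.5282], [0.0000, 1.2457, -1.1626], [0.0000, 0.0000, 2.6833]]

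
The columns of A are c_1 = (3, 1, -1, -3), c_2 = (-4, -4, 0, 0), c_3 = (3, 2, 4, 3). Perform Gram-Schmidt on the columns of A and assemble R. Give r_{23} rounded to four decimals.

r_{23} = -4.9295

c_1 = (3, 1, -1, -3); ‖c_1‖ = 4.4721, so e_1 = (0.6708, 0.2236, -0.2236, -0.6708).
e_1·c_2 = 0.6708·(-4) + 0.2236·(-4) + (-0.2236)·0 + (-0.6708)·0 = -3.5777.
u_2 = c_2 + 3.5777·e_1 = (-1.6000, -3.2000, -0.8000, -2.4000).
‖u_2‖ = 4.3818, so e_2 = (-0.3651, -0.7303, -0.1826, -0.5477).
r_{23} = e_2·c_3 = -4.9295.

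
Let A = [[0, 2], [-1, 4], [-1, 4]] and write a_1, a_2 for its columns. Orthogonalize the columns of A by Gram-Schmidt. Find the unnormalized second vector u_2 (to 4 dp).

a_1 = (0, -1, -1); ‖a_1‖ = 1.4142, so q_1 = (0.0000, -0.7071, -0.7071).
q_1·a_2 = 0.0000·2 + (-0.7071)·4 + (-0.7071)·4 = -5.6569.
u_2 = a_2 + 5.6569·q_1 = (2.0000, 0.0000, 0.0000).

u_2 = (2.0000, 0.0000, 0.0000)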